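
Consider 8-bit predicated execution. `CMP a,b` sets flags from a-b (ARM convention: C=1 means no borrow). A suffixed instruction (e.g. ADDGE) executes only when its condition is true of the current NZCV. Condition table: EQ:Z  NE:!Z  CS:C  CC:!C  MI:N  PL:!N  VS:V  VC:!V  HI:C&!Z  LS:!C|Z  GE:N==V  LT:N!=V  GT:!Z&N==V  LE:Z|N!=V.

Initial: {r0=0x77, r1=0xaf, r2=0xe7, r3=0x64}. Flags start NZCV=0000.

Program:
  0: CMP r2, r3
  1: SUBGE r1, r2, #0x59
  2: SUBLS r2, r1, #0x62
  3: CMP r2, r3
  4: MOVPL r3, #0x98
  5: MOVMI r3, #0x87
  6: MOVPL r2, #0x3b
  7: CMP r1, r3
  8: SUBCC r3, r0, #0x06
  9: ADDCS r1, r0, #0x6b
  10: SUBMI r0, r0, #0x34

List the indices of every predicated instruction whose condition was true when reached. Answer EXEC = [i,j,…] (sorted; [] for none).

[0] flags=1010 → (cmp)
[1] flags=1010 GE?F → skip
[2] flags=1010 LS?F → skip
[3] flags=1010 → (cmp)
[4] flags=1010 PL?F → skip
[5] flags=1010 MI?T → r3=0x87
[6] flags=1010 PL?F → skip
[7] flags=0010 → (cmp)
[8] flags=0010 CC?F → skip
[9] flags=0010 CS?T → r1=0xe2
[10] flags=0010 MI?F → skip

EXEC = [5,9]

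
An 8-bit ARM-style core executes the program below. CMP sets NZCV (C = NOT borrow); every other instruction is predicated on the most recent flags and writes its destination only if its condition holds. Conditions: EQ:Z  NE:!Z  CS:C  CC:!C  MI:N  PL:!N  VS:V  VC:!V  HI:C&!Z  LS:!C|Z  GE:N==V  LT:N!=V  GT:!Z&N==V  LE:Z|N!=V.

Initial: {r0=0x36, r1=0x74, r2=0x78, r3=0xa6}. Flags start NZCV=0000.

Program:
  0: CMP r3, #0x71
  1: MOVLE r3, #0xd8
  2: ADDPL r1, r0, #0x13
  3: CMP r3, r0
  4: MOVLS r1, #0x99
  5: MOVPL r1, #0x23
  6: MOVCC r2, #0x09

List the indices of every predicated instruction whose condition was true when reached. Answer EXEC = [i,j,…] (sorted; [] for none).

0: ✓ CMP  NZCV=0011
1: ✓ MOVLE  r3←0xd8
2: ✓ ADDPL  r1←0x49
3: ✓ CMP  NZCV=1010
4: · MOVLS
5: · MOVPL
6: · MOVCC

EXEC = [1,2]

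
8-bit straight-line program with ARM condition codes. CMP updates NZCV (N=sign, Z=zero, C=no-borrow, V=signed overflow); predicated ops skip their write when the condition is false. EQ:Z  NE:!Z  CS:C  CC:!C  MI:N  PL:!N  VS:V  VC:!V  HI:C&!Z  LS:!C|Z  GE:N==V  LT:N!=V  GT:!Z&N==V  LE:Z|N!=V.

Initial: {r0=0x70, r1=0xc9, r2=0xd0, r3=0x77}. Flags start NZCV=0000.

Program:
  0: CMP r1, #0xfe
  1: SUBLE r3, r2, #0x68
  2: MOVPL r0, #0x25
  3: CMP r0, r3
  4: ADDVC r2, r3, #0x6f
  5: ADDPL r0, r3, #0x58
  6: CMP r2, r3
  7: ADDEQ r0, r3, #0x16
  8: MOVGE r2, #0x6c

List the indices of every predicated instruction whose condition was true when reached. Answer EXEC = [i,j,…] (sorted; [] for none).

[0] flags=1000 → (cmp)
[1] flags=1000 LE?T → r3=0x68
[2] flags=1000 PL?F → skip
[3] flags=0010 → (cmp)
[4] flags=0010 VC?T → r2=0xd7
[5] flags=0010 PL?T → r0=0xc0
[6] flags=0011 → (cmp)
[7] flags=0011 EQ?F → skip
[8] flags=0011 GE?F → skip

EXEC = [1,4,5]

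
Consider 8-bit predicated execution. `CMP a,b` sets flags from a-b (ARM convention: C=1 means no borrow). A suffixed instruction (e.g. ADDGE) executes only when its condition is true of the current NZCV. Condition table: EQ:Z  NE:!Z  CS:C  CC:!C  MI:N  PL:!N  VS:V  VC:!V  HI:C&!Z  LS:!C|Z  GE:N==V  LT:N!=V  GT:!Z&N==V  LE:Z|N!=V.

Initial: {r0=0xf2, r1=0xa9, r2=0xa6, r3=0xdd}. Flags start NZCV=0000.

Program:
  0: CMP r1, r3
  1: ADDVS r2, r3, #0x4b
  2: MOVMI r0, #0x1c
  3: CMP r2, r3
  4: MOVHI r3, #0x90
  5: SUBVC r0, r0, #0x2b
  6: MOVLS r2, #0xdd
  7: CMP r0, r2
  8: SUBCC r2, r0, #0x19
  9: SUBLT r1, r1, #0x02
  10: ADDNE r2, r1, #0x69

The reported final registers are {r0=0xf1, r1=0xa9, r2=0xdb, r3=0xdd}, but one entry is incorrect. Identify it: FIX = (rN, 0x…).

[0] flags=1000 → (cmp)
[1] flags=1000 VS?F → skip
[2] flags=1000 MI?T → r0=0x1c
[3] flags=1000 → (cmp)
[4] flags=1000 HI?F → skip
[5] flags=1000 VC?T → r0=0xf1
[6] flags=1000 LS?T → r2=0xdd
[7] flags=0010 → (cmp)
[8] flags=0010 CC?F → skip
[9] flags=0010 LT?F → skip
[10] flags=0010 NE?T → r2=0x12

FIX = (r2, 0x12)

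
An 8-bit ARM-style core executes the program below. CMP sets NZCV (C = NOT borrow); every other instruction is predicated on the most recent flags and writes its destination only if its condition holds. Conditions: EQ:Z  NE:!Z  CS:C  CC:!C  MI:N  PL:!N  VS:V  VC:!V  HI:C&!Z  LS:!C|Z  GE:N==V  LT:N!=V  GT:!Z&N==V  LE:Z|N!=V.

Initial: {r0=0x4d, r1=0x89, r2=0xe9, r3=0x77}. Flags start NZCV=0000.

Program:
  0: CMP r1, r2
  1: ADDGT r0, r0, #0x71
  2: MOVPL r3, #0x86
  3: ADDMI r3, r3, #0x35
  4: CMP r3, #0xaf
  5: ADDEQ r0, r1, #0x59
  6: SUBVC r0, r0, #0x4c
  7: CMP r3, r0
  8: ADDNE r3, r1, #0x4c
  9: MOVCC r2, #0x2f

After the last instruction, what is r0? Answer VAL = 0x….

VAL = 0x01

[0] flags=1000 → (cmp)
[1] flags=1000 GT?F → skip
[2] flags=1000 PL?F → skip
[3] flags=1000 MI?T → r3=0xac
[4] flags=1000 → (cmp)
[5] flags=1000 EQ?F → skip
[6] flags=1000 VC?T → r0=0x01
[7] flags=1010 → (cmp)
[8] flags=1010 NE?T → r3=0xd5
[9] flags=1010 CC?F → skip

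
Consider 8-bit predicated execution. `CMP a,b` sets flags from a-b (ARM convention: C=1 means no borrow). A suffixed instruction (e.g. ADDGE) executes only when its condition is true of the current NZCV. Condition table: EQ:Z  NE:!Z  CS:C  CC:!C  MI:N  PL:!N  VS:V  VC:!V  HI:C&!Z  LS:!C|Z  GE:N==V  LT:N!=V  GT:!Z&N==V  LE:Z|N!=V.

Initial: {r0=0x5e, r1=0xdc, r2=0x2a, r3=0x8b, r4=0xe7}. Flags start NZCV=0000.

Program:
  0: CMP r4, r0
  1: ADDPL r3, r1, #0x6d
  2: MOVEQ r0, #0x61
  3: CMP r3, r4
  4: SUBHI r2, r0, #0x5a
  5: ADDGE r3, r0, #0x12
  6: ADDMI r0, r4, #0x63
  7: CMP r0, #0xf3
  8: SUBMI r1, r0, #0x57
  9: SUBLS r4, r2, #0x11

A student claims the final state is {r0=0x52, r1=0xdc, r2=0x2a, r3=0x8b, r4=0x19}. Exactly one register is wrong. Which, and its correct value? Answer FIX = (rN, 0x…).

0: ✓ CMP  NZCV=1010
1: · ADDPL
2: · MOVEQ
3: ✓ CMP  NZCV=1000
4: · SUBHI
5: · ADDGE
6: ✓ ADDMI  r0←0x4a
7: ✓ CMP  NZCV=0000
8: · SUBMI
9: ✓ SUBLS  r4←0x19

FIX = (r0, 0x4a)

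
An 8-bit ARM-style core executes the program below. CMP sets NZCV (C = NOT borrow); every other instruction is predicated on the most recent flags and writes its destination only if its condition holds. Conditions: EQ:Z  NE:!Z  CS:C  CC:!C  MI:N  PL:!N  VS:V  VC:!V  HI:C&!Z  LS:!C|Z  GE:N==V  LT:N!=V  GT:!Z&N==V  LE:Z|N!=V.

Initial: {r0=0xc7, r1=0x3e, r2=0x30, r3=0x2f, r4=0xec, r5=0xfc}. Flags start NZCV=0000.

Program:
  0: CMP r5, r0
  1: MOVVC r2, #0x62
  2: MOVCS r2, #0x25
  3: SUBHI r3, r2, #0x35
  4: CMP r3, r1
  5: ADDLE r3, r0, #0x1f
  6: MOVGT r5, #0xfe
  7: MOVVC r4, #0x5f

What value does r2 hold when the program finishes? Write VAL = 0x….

0: ✓ CMP  NZCV=0010
1: ✓ MOVVC  r2←0x62
2: ✓ MOVCS  r2←0x25
3: ✓ SUBHI  r3←0xf0
4: ✓ CMP  NZCV=1010
5: ✓ ADDLE  r3←0xe6
6: · MOVGT
7: ✓ MOVVC  r4←0x5f

VAL = 0x25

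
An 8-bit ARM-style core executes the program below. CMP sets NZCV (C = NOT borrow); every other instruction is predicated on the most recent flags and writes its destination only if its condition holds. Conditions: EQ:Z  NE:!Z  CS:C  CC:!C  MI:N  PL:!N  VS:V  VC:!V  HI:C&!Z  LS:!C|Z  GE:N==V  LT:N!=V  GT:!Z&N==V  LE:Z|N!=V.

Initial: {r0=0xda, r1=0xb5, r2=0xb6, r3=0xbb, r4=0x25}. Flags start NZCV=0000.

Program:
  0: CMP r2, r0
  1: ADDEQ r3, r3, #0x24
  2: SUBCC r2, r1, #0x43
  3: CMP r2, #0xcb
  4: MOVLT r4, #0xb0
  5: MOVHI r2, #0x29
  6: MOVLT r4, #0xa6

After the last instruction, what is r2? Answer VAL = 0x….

VAL = 0x72

0: ✓ CMP  NZCV=1000
1: · ADDEQ
2: ✓ SUBCC  r2←0x72
3: ✓ CMP  NZCV=1001
4: · MOVLT
5: · MOVHI
6: · MOVLT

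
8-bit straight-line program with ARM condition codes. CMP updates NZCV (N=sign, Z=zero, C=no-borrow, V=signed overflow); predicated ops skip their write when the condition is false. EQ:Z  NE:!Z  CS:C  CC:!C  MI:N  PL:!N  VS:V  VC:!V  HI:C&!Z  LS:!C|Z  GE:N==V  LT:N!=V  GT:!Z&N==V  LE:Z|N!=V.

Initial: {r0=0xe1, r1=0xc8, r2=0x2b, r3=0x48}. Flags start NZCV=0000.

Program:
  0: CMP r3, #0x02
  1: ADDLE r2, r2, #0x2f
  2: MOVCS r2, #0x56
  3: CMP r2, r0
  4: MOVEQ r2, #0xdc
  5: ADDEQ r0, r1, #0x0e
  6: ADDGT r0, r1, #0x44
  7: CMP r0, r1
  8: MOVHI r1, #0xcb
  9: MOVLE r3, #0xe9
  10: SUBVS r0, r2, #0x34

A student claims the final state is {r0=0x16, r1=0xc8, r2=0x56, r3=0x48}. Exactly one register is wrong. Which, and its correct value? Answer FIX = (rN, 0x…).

[0] flags=0010 → (cmp)
[1] flags=0010 LE?F → skip
[2] flags=0010 CS?T → r2=0x56
[3] flags=0000 → (cmp)
[4] flags=0000 EQ?F → skip
[5] flags=0000 EQ?F → skip
[6] flags=0000 GT?T → r0=0x0c
[7] flags=0000 → (cmp)
[8] flags=0000 HI?F → skip
[9] flags=0000 LE?F → skip
[10] flags=0000 VS?F → skip

FIX = (r0, 0x0c)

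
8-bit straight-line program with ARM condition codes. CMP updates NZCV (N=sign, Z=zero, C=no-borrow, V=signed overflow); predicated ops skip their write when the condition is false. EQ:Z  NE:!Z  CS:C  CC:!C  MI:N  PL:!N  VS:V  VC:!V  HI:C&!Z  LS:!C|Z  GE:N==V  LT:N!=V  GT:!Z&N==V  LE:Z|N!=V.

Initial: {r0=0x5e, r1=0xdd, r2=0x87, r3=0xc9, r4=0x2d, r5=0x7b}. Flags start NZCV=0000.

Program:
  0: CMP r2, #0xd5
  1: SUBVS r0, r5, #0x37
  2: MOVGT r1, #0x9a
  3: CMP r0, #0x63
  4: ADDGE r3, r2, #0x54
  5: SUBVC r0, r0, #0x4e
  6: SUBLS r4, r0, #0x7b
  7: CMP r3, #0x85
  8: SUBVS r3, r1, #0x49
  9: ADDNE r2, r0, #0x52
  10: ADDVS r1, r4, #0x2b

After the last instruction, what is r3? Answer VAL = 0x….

VAL = 0xc9

[0] flags=1000 → (cmp)
[1] flags=1000 VS?F → skip
[2] flags=1000 GT?F → skip
[3] flags=1000 → (cmp)
[4] flags=1000 GE?F → skip
[5] flags=1000 VC?T → r0=0x10
[6] flags=1000 LS?T → r4=0x95
[7] flags=0010 → (cmp)
[8] flags=0010 VS?F → skip
[9] flags=0010 NE?T → r2=0x62
[10] flags=0010 VS?F → skip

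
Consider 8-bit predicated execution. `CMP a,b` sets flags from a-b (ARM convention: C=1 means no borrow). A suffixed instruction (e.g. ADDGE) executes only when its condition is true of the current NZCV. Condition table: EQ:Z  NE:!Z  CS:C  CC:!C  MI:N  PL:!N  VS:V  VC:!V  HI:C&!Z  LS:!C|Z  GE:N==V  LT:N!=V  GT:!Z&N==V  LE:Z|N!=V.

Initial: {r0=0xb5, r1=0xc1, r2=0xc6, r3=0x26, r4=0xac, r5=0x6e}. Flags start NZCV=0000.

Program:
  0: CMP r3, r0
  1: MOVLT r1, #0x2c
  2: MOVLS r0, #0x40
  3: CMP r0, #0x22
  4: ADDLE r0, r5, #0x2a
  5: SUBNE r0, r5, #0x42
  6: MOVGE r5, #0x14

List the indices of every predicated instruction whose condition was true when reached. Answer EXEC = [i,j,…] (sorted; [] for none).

0: ✓ CMP  NZCV=0000
1: · MOVLT
2: ✓ MOVLS  r0←0x40
3: ✓ CMP  NZCV=0010
4: · ADDLE
5: ✓ SUBNE  r0←0x2c
6: ✓ MOVGE  r5←0x14

EXEC = [2,5,6]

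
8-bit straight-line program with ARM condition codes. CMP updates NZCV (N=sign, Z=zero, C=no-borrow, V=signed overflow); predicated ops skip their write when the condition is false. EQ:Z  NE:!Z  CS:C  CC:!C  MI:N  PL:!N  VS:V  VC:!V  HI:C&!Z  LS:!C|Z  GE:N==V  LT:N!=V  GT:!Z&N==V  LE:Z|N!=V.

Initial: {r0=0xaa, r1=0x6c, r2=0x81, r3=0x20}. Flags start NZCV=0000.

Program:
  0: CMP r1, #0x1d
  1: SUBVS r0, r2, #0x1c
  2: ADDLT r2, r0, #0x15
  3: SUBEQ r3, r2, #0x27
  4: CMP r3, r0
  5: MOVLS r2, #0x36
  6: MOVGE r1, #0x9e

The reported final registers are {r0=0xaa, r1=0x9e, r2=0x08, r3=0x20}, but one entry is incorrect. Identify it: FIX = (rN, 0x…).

FIX = (r2, 0x36)

[0] flags=0010 → (cmp)
[1] flags=0010 VS?F → skip
[2] flags=0010 LT?F → skip
[3] flags=0010 EQ?F → skip
[4] flags=0000 → (cmp)
[5] flags=0000 LS?T → r2=0x36
[6] flags=0000 GE?T → r1=0x9e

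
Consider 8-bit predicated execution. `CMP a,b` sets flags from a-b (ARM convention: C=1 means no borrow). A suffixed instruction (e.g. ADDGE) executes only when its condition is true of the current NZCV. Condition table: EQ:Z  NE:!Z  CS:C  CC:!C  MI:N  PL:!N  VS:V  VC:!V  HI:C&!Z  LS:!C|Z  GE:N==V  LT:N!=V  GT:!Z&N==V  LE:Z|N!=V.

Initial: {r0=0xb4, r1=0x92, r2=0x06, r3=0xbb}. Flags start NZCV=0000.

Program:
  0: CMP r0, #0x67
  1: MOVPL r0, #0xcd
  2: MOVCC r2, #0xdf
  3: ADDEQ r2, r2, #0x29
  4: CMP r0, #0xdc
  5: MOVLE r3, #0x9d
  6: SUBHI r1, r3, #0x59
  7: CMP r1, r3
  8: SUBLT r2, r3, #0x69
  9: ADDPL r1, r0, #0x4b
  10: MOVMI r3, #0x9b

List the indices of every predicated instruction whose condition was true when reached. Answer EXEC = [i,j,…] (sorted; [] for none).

EXEC = [1,5,8,10]

0: ✓ CMP  NZCV=0011
1: ✓ MOVPL  r0←0xcd
2: · MOVCC
3: · ADDEQ
4: ✓ CMP  NZCV=1000
5: ✓ MOVLE  r3←0x9d
6: · SUBHI
7: ✓ CMP  NZCV=1000
8: ✓ SUBLT  r2←0x34
9: · ADDPL
10: ✓ MOVMI  r3←0x9b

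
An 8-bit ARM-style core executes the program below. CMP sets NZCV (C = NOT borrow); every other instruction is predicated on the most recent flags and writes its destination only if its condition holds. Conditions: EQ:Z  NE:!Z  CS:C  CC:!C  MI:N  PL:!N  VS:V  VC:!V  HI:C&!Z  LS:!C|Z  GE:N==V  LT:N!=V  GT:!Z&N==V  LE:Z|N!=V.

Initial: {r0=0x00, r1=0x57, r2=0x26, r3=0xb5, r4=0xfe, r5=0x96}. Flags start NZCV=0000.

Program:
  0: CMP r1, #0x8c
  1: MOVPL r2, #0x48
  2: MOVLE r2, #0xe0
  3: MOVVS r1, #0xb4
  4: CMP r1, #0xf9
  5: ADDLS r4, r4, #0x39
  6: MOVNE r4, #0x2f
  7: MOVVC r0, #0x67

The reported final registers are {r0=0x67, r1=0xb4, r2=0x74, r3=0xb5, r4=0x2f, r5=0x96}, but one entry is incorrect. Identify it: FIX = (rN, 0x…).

FIX = (r2, 0x26)

[0] flags=1001 → (cmp)
[1] flags=1001 PL?F → skip
[2] flags=1001 LE?F → skip
[3] flags=1001 VS?T → r1=0xb4
[4] flags=1000 → (cmp)
[5] flags=1000 LS?T → r4=0x37
[6] flags=1000 NE?T → r4=0x2f
[7] flags=1000 VC?T → r0=0x67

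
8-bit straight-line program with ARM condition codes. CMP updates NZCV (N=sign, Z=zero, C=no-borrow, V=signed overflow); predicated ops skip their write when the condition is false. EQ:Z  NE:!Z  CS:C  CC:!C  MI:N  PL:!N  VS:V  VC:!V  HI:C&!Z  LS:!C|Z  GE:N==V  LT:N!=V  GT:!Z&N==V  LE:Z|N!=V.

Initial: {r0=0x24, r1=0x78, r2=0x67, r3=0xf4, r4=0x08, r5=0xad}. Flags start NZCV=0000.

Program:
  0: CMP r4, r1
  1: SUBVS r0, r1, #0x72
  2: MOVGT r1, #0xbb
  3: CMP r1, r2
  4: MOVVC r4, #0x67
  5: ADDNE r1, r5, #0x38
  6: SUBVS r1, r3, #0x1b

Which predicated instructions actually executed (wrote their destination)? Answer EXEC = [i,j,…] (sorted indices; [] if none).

EXEC = [4,5]

[0] flags=1000 → (cmp)
[1] flags=1000 VS?F → skip
[2] flags=1000 GT?F → skip
[3] flags=0010 → (cmp)
[4] flags=0010 VC?T → r4=0x67
[5] flags=0010 NE?T → r1=0xe5
[6] flags=0010 VS?F → skip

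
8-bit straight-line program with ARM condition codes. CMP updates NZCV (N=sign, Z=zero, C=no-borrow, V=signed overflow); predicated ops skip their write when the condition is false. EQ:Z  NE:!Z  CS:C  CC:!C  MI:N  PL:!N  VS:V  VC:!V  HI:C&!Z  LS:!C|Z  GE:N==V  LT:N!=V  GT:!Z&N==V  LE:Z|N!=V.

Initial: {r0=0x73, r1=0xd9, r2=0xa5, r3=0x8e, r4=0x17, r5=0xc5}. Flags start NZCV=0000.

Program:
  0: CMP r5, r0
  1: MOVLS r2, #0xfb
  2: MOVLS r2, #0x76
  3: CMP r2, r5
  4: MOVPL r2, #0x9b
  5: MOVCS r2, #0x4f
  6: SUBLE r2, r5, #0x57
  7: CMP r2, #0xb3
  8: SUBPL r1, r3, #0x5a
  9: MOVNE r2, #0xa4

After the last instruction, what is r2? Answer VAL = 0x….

[0] flags=0011 → (cmp)
[1] flags=0011 LS?F → skip
[2] flags=0011 LS?F → skip
[3] flags=1000 → (cmp)
[4] flags=1000 PL?F → skip
[5] flags=1000 CS?F → skip
[6] flags=1000 LE?T → r2=0x6e
[7] flags=1001 → (cmp)
[8] flags=1001 PL?F → skip
[9] flags=1001 NE?T → r2=0xa4

VAL = 0xa4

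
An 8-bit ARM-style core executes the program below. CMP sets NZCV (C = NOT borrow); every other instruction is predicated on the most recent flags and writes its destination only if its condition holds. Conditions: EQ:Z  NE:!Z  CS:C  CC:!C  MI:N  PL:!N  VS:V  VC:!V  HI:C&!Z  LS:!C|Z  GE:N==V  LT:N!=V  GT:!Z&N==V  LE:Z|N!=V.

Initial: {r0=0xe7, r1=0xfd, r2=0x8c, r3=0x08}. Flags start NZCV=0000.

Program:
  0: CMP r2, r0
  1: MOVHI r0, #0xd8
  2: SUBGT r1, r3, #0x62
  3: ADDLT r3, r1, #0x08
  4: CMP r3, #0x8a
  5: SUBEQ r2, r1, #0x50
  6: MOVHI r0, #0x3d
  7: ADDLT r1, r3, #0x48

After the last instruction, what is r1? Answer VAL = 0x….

VAL = 0xfd

[0] flags=1000 → (cmp)
[1] flags=1000 HI?F → skip
[2] flags=1000 GT?F → skip
[3] flags=1000 LT?T → r3=0x05
[4] flags=0000 → (cmp)
[5] flags=0000 EQ?F → skip
[6] flags=0000 HI?F → skip
[7] flags=0000 LT?F → skip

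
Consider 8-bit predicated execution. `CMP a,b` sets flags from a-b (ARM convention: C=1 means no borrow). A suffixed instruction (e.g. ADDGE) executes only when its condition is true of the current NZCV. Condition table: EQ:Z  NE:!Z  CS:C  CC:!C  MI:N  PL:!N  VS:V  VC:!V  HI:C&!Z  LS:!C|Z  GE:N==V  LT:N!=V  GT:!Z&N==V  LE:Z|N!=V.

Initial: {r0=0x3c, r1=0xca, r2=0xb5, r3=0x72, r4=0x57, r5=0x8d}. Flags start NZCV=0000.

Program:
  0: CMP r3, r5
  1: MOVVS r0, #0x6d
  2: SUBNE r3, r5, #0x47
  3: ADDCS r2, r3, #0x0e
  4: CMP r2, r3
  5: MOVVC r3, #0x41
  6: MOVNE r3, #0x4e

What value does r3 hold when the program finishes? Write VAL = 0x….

VAL = 0x4e

0: ✓ CMP  NZCV=1001
1: ✓ MOVVS  r0←0x6d
2: ✓ SUBNE  r3←0x46
3: · ADDCS
4: ✓ CMP  NZCV=0011
5: · MOVVC
6: ✓ MOVNE  r3←0x4e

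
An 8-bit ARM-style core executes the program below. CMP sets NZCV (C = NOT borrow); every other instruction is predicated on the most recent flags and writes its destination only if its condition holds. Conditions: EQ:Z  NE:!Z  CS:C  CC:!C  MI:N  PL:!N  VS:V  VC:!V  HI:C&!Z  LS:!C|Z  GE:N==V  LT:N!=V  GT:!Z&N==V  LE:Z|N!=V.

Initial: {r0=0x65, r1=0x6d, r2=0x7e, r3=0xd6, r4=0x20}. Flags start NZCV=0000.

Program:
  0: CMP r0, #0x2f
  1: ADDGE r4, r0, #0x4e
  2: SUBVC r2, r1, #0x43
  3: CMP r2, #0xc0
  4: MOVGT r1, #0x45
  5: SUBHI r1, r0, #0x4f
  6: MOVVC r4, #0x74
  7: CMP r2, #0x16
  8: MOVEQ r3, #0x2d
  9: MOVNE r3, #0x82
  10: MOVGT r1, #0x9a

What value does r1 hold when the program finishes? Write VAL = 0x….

VAL = 0x9a

0: ✓ CMP  NZCV=0010
1: ✓ ADDGE  r4←0xb3
2: ✓ SUBVC  r2←0x2a
3: ✓ CMP  NZCV=0000
4: ✓ MOVGT  r1←0x45
5: · SUBHI
6: ✓ MOVVC  r4←0x74
7: ✓ CMP  NZCV=0010
8: · MOVEQ
9: ✓ MOVNE  r3←0x82
10: ✓ MOVGT  r1←0x9a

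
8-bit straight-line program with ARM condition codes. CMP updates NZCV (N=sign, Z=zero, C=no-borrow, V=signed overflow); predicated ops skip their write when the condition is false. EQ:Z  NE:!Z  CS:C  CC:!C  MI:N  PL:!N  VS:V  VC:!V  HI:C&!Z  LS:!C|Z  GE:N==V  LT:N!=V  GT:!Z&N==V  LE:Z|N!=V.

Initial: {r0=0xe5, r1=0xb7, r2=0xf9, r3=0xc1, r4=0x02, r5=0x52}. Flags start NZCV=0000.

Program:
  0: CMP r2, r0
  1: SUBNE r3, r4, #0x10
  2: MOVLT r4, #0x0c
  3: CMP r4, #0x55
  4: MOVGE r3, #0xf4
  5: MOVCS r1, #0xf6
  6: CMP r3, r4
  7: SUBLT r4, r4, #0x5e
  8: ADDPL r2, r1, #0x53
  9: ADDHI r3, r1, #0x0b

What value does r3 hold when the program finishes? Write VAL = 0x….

0: ✓ CMP  NZCV=0010
1: ✓ SUBNE  r3←0xf2
2: · MOVLT
3: ✓ CMP  NZCV=1000
4: · MOVGE
5: · MOVCS
6: ✓ CMP  NZCV=1010
7: ✓ SUBLT  r4←0xa4
8: · ADDPL
9: ✓ ADDHI  r3←0xc2

VAL = 0xc2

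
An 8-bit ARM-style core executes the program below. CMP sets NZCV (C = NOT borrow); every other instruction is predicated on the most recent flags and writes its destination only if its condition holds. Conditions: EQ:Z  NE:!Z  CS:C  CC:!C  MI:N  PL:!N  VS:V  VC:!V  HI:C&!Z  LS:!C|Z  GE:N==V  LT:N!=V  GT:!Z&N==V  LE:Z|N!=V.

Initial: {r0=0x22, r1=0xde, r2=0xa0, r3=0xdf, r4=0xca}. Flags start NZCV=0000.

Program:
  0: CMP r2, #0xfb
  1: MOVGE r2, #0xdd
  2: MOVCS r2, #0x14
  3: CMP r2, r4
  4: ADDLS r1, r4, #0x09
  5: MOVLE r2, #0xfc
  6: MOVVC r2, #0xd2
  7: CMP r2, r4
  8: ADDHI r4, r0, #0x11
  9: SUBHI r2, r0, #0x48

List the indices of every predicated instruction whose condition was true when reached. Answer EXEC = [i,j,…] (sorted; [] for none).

EXEC = [4,5,6,8,9]

0: ✓ CMP  NZCV=1000
1: · MOVGE
2: · MOVCS
3: ✓ CMP  NZCV=1000
4: ✓ ADDLS  r1←0xd3
5: ✓ MOVLE  r2←0xfc
6: ✓ MOVVC  r2←0xd2
7: ✓ CMP  NZCV=0010
8: ✓ ADDHI  r4←0x33
9: ✓ SUBHI  r2←0xda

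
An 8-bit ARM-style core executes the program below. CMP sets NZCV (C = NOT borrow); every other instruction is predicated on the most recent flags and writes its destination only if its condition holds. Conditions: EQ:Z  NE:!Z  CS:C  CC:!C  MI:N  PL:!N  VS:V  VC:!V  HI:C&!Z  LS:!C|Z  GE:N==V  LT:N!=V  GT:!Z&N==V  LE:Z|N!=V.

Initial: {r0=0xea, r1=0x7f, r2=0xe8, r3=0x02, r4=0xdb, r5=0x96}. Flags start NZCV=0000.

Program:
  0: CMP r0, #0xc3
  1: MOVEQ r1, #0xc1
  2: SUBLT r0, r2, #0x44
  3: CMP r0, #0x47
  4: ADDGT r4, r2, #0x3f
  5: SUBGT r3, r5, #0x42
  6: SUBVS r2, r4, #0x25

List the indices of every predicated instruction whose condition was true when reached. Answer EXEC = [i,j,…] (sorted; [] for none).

0: ✓ CMP  NZCV=0010
1: · MOVEQ
2: · SUBLT
3: ✓ CMP  NZCV=1010
4: · ADDGT
5: · SUBGT
6: · SUBVS

EXEC = []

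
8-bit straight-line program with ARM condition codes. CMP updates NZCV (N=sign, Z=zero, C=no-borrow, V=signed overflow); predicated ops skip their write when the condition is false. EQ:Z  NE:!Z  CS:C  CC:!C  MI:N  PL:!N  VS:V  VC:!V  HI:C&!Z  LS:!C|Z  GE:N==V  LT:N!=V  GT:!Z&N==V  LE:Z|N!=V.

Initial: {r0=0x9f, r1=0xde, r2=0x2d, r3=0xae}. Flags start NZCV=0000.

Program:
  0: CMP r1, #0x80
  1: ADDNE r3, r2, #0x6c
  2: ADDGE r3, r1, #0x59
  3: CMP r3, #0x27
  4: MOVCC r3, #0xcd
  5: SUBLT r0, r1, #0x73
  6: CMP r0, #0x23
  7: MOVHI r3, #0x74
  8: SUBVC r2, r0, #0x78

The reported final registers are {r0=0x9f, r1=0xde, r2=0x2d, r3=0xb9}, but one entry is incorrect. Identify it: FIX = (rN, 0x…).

FIX = (r3, 0x74)

[0] flags=0010 → (cmp)
[1] flags=0010 NE?T → r3=0x99
[2] flags=0010 GE?T → r3=0x37
[3] flags=0010 → (cmp)
[4] flags=0010 CC?F → skip
[5] flags=0010 LT?F → skip
[6] flags=0011 → (cmp)
[7] flags=0011 HI?T → r3=0x74
[8] flags=0011 VC?F → skip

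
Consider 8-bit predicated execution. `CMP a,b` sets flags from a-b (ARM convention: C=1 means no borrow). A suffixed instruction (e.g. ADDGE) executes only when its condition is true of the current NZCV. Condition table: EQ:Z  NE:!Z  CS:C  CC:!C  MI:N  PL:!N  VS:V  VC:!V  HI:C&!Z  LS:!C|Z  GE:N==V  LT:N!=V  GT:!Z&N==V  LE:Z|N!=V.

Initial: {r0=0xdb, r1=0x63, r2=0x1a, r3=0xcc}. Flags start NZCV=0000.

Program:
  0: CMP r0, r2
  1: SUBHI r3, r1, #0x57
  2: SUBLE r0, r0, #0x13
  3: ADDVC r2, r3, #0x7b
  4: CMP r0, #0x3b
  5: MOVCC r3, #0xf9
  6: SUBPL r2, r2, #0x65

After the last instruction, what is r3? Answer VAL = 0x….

[0] flags=1010 → (cmp)
[1] flags=1010 HI?T → r3=0x0c
[2] flags=1010 LE?T → r0=0xc8
[3] flags=1010 VC?T → r2=0x87
[4] flags=1010 → (cmp)
[5] flags=1010 CC?F → skip
[6] flags=1010 PL?F → skip

VAL = 0x0c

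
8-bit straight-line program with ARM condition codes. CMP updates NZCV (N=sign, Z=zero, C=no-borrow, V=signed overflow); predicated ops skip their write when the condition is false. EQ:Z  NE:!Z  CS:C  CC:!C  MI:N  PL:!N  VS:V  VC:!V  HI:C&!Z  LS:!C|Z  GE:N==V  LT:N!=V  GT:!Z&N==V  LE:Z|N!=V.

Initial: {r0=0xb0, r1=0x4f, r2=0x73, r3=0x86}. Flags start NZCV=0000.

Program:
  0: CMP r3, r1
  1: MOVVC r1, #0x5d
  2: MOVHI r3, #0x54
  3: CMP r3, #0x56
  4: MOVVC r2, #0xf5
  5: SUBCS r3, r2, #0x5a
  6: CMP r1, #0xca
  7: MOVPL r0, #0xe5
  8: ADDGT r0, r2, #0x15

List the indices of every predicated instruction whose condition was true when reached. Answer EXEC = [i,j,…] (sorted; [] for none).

EXEC = [2,4,8]

[0] flags=0011 → (cmp)
[1] flags=0011 VC?F → skip
[2] flags=0011 HI?T → r3=0x54
[3] flags=1000 → (cmp)
[4] flags=1000 VC?T → r2=0xf5
[5] flags=1000 CS?F → skip
[6] flags=1001 → (cmp)
[7] flags=1001 PL?F → skip
[8] flags=1001 GT?T → r0=0x0a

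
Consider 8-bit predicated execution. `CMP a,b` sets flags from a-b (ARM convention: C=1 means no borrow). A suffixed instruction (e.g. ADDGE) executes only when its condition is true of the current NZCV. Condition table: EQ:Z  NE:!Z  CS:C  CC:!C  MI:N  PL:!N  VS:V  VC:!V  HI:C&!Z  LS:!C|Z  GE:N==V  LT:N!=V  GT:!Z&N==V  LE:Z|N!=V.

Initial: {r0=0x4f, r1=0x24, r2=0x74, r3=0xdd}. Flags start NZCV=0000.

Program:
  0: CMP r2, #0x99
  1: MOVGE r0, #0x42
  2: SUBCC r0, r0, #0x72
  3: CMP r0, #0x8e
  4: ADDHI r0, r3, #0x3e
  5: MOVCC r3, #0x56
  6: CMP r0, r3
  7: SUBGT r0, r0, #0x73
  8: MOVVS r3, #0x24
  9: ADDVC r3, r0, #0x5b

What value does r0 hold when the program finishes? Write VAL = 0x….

[0] flags=1001 → (cmp)
[1] flags=1001 GE?T → r0=0x42
[2] flags=1001 CC?T → r0=0xd0
[3] flags=0010 → (cmp)
[4] flags=0010 HI?T → r0=0x1b
[5] flags=0010 CC?F → skip
[6] flags=0000 → (cmp)
[7] flags=0000 GT?T → r0=0xa8
[8] flags=0000 VS?F → skip
[9] flags=0000 VC?T → r3=0x03

VAL = 0xa8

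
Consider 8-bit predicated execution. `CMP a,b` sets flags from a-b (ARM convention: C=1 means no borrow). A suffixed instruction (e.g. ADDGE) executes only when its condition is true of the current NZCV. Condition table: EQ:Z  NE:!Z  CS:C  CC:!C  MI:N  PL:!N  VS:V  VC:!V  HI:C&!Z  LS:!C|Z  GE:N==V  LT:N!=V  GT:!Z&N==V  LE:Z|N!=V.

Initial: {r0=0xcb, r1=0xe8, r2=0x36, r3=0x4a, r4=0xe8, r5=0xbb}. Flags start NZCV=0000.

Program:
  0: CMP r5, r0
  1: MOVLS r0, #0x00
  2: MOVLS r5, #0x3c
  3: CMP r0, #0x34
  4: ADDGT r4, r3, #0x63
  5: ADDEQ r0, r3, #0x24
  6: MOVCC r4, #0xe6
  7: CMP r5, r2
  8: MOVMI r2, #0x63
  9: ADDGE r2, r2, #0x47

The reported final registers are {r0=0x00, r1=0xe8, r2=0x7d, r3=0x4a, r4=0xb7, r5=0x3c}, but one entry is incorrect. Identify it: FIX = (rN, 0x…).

FIX = (r4, 0xe6)

[0] flags=1000 → (cmp)
[1] flags=1000 LS?T → r0=0x00
[2] flags=1000 LS?T → r5=0x3c
[3] flags=1000 → (cmp)
[4] flags=1000 GT?F → skip
[5] flags=1000 EQ?F → skip
[6] flags=1000 CC?T → r4=0xe6
[7] flags=0010 → (cmp)
[8] flags=0010 MI?F → skip
[9] flags=0010 GE?T → r2=0x7d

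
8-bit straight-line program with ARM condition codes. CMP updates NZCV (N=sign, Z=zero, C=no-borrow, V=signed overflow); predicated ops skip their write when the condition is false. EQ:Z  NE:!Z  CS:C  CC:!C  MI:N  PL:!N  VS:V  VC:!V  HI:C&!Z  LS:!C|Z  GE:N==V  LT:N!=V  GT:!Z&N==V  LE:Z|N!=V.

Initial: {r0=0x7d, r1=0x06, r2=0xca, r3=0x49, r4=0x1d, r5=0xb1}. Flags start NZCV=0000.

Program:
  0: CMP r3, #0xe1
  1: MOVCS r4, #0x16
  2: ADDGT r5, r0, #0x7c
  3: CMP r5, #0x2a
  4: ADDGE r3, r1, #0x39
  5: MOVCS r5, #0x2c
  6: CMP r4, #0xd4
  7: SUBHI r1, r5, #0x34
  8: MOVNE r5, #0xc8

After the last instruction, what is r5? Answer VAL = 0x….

0: ✓ CMP  NZCV=0000
1: · MOVCS
2: ✓ ADDGT  r5←0xf9
3: ✓ CMP  NZCV=1010
4: · ADDGE
5: ✓ MOVCS  r5←0x2c
6: ✓ CMP  NZCV=0000
7: · SUBHI
8: ✓ MOVNE  r5←0xc8

VAL = 0xc8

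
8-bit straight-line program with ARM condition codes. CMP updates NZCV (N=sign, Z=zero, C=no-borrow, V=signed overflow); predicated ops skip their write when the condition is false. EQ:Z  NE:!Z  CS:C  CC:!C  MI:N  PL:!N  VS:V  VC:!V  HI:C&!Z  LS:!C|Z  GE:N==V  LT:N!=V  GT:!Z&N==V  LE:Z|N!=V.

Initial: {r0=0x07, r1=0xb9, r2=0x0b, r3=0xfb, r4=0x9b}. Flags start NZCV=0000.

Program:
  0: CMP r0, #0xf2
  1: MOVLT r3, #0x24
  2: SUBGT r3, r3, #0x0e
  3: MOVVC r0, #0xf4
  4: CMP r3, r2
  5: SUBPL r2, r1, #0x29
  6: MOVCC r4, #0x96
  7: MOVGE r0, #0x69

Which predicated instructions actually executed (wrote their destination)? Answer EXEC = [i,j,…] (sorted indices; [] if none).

EXEC = [2,3]

[0] flags=0000 → (cmp)
[1] flags=0000 LT?F → skip
[2] flags=0000 GT?T → r3=0xed
[3] flags=0000 VC?T → r0=0xf4
[4] flags=1010 → (cmp)
[5] flags=1010 PL?F → skip
[6] flags=1010 CC?F → skip
[7] flags=1010 GE?F → skip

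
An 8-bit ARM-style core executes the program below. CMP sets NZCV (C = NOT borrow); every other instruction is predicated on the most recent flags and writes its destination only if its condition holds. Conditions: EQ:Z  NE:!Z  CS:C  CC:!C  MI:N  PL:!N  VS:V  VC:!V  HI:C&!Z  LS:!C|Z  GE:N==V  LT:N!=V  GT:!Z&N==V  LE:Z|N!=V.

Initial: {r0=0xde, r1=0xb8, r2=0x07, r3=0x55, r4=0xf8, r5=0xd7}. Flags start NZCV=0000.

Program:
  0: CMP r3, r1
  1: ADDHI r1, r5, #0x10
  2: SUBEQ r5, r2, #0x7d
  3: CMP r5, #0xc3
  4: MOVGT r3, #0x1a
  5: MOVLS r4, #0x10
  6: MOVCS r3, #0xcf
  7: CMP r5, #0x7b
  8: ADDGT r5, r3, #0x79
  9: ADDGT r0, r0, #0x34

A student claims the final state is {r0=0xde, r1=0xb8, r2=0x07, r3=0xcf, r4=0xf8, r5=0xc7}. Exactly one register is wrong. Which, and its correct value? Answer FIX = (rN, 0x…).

[0] flags=1001 → (cmp)
[1] flags=1001 HI?F → skip
[2] flags=1001 EQ?F → skip
[3] flags=0010 → (cmp)
[4] flags=0010 GT?T → r3=0x1a
[5] flags=0010 LS?F → skip
[6] flags=0010 CS?T → r3=0xcf
[7] flags=0011 → (cmp)
[8] flags=0011 GT?F → skip
[9] flags=0011 GT?F → skip

FIX = (r5, 0xd7)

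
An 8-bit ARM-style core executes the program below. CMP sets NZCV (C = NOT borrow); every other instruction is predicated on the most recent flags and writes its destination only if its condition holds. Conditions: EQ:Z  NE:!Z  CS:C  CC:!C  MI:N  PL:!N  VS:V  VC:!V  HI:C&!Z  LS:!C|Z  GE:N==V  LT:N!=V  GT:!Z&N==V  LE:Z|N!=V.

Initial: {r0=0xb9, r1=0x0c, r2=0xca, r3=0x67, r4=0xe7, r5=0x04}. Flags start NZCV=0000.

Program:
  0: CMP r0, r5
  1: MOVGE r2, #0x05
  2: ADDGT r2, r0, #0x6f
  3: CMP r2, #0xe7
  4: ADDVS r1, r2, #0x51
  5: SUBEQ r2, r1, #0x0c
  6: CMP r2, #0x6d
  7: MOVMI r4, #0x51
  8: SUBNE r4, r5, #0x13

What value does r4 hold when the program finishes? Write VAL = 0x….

[0] flags=1010 → (cmp)
[1] flags=1010 GE?F → skip
[2] flags=1010 GT?F → skip
[3] flags=1000 → (cmp)
[4] flags=1000 VS?F → skip
[5] flags=1000 EQ?F → skip
[6] flags=0011 → (cmp)
[7] flags=0011 MI?F → skip
[8] flags=0011 NE?T → r4=0xf1

VAL = 0xf1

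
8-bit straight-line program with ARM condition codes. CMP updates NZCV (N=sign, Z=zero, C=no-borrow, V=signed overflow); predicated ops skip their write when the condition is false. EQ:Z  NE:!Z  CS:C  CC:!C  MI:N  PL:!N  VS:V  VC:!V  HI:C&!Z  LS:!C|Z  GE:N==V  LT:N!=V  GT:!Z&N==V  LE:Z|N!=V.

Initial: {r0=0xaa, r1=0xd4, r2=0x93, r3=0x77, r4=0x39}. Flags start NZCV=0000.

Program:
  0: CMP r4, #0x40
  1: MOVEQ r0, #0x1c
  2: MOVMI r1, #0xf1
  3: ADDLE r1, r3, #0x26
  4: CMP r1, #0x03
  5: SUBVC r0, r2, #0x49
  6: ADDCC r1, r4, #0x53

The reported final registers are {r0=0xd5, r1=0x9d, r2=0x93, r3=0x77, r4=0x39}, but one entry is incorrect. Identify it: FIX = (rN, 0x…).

FIX = (r0, 0x4a)

0: ✓ CMP  NZCV=1000
1: · MOVEQ
2: ✓ MOVMI  r1←0xf1
3: ✓ ADDLE  r1←0x9d
4: ✓ CMP  NZCV=1010
5: ✓ SUBVC  r0←0x4a
6: · ADDCC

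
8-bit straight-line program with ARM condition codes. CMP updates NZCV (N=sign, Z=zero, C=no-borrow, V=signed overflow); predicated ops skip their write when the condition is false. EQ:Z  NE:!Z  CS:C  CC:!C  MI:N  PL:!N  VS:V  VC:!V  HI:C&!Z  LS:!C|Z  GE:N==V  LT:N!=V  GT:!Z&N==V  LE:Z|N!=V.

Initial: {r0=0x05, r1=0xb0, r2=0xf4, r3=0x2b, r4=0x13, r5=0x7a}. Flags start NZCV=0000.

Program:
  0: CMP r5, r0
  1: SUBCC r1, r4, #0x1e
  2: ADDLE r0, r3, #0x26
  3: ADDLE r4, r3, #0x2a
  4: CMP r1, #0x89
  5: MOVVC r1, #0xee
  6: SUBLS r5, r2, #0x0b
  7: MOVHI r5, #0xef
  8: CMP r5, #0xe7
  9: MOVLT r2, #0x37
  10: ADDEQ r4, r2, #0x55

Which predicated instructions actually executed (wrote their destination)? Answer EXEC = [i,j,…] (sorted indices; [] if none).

EXEC = [5,7]

0: ✓ CMP  NZCV=0010
1: · SUBCC
2: · ADDLE
3: · ADDLE
4: ✓ CMP  NZCV=0010
5: ✓ MOVVC  r1←0xee
6: · SUBLS
7: ✓ MOVHI  r5←0xef
8: ✓ CMP  NZCV=0010
9: · MOVLT
10: · ADDEQ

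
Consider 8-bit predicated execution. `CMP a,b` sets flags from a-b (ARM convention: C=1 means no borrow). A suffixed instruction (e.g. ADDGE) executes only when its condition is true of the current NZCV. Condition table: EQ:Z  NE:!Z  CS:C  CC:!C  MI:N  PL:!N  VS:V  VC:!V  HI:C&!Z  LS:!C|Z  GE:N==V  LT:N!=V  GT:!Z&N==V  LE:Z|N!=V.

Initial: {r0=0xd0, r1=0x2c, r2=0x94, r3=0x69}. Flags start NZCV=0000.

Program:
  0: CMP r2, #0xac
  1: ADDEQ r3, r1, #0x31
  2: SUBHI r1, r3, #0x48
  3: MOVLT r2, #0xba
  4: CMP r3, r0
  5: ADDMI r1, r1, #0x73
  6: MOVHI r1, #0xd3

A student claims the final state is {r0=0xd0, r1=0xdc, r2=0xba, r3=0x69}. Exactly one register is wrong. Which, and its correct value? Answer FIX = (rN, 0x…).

0: ✓ CMP  NZCV=1000
1: · ADDEQ
2: · SUBHI
3: ✓ MOVLT  r2←0xba
4: ✓ CMP  NZCV=1001
5: ✓ ADDMI  r1←0x9f
6: · MOVHI

FIX = (r1, 0x9f)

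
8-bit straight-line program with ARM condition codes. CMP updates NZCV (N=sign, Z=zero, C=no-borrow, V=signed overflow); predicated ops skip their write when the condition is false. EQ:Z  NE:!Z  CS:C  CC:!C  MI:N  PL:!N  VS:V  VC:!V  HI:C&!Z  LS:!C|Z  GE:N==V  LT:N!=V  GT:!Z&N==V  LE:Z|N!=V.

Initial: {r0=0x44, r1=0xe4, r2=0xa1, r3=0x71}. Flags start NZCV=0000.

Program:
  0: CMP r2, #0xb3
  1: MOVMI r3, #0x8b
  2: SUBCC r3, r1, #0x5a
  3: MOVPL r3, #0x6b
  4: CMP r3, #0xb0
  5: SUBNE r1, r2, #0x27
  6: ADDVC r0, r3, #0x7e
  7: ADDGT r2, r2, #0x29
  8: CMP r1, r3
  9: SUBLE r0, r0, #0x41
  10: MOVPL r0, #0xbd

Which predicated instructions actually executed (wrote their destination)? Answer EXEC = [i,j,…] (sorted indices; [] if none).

[0] flags=1000 → (cmp)
[1] flags=1000 MI?T → r3=0x8b
[2] flags=1000 CC?T → r3=0x8a
[3] flags=1000 PL?F → skip
[4] flags=1000 → (cmp)
[5] flags=1000 NE?T → r1=0x7a
[6] flags=1000 VC?T → r0=0x08
[7] flags=1000 GT?F → skip
[8] flags=1001 → (cmp)
[9] flags=1001 LE?F → skip
[10] flags=1001 PL?F → skip

EXEC = [1,2,5,6]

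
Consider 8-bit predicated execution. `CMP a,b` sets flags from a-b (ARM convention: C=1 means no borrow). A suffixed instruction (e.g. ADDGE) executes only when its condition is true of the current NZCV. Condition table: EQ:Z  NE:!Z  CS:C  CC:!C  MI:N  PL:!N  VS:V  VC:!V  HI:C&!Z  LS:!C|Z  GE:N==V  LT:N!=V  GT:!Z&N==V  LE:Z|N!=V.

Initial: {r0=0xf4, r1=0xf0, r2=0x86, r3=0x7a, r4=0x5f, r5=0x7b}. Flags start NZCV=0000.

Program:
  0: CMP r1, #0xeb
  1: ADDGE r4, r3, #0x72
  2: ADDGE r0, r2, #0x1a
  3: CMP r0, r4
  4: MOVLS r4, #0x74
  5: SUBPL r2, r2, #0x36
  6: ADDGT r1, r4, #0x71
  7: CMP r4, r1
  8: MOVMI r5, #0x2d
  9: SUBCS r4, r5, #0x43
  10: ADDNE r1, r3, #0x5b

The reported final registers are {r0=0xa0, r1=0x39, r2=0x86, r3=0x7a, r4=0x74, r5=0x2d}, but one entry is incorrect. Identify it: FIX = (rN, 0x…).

FIX = (r1, 0xd5)

0: ✓ CMP  NZCV=0010
1: ✓ ADDGE  r4←0xec
2: ✓ ADDGE  r0←0xa0
3: ✓ CMP  NZCV=1000
4: ✓ MOVLS  r4←0x74
5: · SUBPL
6: · ADDGT
7: ✓ CMP  NZCV=1001
8: ✓ MOVMI  r5←0x2d
9: · SUBCS
10: ✓ ADDNE  r1←0xd5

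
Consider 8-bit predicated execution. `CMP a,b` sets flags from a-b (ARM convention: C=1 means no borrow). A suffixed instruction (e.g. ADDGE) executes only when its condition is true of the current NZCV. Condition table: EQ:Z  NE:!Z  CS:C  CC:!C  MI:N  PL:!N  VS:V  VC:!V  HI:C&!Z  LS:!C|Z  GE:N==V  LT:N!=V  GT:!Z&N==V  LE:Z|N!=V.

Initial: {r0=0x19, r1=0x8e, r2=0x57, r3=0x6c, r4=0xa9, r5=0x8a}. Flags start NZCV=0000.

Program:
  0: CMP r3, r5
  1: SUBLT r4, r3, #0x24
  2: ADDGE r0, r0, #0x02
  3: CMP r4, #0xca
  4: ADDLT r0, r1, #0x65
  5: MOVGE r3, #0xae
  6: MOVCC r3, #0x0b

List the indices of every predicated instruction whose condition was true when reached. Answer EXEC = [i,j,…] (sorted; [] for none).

EXEC = [2,4,6]

0: ✓ CMP  NZCV=1001
1: · SUBLT
2: ✓ ADDGE  r0←0x1b
3: ✓ CMP  NZCV=1000
4: ✓ ADDLT  r0←0xf3
5: · MOVGE
6: ✓ MOVCC  r3←0x0b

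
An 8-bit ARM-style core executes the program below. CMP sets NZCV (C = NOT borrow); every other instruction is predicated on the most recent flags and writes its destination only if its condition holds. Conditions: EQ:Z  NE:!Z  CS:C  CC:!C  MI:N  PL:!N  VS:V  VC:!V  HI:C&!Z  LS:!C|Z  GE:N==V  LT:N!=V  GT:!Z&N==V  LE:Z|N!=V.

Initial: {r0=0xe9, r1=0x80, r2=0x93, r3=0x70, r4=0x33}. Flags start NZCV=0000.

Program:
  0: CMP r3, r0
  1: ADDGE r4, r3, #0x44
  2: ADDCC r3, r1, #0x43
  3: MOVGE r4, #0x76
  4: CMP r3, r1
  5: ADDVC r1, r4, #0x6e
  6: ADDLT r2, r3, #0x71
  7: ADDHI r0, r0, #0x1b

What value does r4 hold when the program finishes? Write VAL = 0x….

VAL = 0x76

[0] flags=1001 → (cmp)
[1] flags=1001 GE?T → r4=0xb4
[2] flags=1001 CC?T → r3=0xc3
[3] flags=1001 GE?T → r4=0x76
[4] flags=0010 → (cmp)
[5] flags=0010 VC?T → r1=0xe4
[6] flags=0010 LT?F → skip
[7] flags=0010 HI?T → r0=0x04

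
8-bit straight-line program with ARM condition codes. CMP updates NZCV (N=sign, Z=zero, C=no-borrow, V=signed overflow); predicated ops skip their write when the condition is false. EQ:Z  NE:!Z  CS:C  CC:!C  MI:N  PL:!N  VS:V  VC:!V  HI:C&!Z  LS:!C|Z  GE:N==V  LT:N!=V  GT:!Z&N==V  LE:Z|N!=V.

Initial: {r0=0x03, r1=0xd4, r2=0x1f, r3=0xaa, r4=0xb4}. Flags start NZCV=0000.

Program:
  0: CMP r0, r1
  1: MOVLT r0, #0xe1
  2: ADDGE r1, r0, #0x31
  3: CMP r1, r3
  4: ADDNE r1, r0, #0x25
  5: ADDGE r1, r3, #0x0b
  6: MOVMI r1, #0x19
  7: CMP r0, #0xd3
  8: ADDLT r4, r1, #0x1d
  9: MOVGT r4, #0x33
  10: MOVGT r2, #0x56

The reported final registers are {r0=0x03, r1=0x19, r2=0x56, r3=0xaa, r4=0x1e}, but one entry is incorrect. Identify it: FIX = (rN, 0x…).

FIX = (r4, 0x33)

0: ✓ CMP  NZCV=0000
1: · MOVLT
2: ✓ ADDGE  r1←0x34
3: ✓ CMP  NZCV=1001
4: ✓ ADDNE  r1←0x28
5: ✓ ADDGE  r1←0xb5
6: ✓ MOVMI  r1←0x19
7: ✓ CMP  NZCV=0000
8: · ADDLT
9: ✓ MOVGT  r4←0x33
10: ✓ MOVGT  r2←0x56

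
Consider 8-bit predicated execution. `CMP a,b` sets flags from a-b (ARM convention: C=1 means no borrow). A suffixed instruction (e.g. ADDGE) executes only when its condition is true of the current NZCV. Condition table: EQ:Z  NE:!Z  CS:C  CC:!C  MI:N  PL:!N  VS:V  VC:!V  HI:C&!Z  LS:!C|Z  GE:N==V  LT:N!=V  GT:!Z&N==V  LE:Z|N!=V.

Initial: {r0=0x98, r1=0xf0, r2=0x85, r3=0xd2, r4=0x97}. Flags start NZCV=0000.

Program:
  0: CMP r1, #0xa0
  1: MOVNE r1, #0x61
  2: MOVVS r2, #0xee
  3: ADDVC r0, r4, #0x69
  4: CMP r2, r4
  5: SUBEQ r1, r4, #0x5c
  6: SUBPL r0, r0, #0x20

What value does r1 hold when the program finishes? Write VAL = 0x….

[0] flags=0010 → (cmp)
[1] flags=0010 NE?T → r1=0x61
[2] flags=0010 VS?F → skip
[3] flags=0010 VC?T → r0=0x00
[4] flags=1000 → (cmp)
[5] flags=1000 EQ?F → skip
[6] flags=1000 PL?F → skip

VAL = 0x61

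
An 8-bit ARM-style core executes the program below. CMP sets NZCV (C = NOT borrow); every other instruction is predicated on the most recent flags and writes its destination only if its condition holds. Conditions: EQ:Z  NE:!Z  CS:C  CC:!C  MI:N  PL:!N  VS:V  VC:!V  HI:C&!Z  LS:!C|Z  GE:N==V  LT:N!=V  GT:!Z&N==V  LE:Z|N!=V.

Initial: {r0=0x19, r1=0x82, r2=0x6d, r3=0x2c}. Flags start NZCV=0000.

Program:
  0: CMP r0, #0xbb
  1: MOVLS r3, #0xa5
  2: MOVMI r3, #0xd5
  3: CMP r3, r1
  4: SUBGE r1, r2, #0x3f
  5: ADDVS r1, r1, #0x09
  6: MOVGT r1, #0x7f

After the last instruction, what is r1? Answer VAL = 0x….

VAL = 0x7f

[0] flags=0000 → (cmp)
[1] flags=0000 LS?T → r3=0xa5
[2] flags=0000 MI?F → skip
[3] flags=0010 → (cmp)
[4] flags=0010 GE?T → r1=0x2e
[5] flags=0010 VS?F → skip
[6] flags=0010 GT?T → r1=0x7f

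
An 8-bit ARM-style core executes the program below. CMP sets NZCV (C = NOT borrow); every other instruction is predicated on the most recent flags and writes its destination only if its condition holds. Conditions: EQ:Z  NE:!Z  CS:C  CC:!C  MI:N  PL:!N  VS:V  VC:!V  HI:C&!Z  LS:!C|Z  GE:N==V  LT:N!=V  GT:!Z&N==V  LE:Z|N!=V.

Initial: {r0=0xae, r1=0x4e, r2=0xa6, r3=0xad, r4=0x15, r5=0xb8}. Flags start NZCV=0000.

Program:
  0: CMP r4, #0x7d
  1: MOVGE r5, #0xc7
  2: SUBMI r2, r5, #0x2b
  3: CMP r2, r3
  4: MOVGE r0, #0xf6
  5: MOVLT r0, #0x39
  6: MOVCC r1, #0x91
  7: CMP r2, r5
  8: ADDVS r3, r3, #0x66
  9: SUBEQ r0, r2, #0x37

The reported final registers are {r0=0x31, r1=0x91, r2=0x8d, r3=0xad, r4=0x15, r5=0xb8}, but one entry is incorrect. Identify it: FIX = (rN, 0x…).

FIX = (r0, 0x39)

0: ✓ CMP  NZCV=1000
1: · MOVGE
2: ✓ SUBMI  r2←0x8d
3: ✓ CMP  NZCV=1000
4: · MOVGE
5: ✓ MOVLT  r0←0x39
6: ✓ MOVCC  r1←0x91
7: ✓ CMP  NZCV=1000
8: · ADDVS
9: · SUBEQ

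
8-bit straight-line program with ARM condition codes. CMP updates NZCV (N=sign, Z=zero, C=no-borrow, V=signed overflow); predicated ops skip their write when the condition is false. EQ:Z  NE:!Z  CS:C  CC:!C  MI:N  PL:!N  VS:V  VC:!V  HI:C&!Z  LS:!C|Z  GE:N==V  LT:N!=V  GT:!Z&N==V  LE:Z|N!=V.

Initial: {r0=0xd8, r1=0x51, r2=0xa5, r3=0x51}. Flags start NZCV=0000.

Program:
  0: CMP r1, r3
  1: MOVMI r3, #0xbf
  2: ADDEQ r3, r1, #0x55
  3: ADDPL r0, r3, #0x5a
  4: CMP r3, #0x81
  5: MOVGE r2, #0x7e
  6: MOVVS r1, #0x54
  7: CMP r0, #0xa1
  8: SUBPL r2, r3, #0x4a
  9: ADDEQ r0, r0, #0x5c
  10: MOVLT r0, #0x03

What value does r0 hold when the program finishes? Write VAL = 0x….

[0] flags=0110 → (cmp)
[1] flags=0110 MI?F → skip
[2] flags=0110 EQ?T → r3=0xa6
[3] flags=0110 PL?T → r0=0x00
[4] flags=0010 → (cmp)
[5] flags=0010 GE?T → r2=0x7e
[6] flags=0010 VS?F → skip
[7] flags=0000 → (cmp)
[8] flags=0000 PL?T → r2=0x5c
[9] flags=0000 EQ?F → skip
[10] flags=0000 LT?F → skip

VAL = 0x00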